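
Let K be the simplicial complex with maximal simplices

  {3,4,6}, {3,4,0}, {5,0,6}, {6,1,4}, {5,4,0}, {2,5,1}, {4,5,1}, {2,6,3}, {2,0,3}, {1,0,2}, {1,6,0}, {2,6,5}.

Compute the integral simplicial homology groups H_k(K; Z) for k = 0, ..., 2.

Fix the vertex order 0 < 1 < 2 < 3 < 4 < 5 < 6 and write every simplex with vertices in increasing order. Then dim K = 2 and the simplices of K are:

  0-simplices (7): [0], [1], [2], [3], [4], [5], [6]
  1-simplices (18): [0,1], [0,2], [0,3], [0,4], [0,5], [0,6], [1,2], [1,4], [1,5], [1,6], [2,3], [2,5], [2,6], [3,4], [3,6], [4,5], [4,6], [5,6]
  2-simplices (12): [0,1,2], [0,1,6], [0,2,3], [0,3,4], [0,4,5], [0,5,6], [1,2,5], [1,4,5], [1,4,6], [2,3,6], [2,5,6], [3,4,6]

Hence C_0 ≅ Z^7, C_1 ≅ Z^18, C_2 ≅ Z^12.

∂_1: C_1 → C_0 is given by ∂[p,q] = [q] − [p]. For instance
  ∂[2,3] = [3] − [2].
As a 7×18 matrix over Z this has rank 6, with invariant factors (1,1,1,1,1,1).

Boundary ∂_2: C_2 → C_1 maps a triangle to the signed sum of its edges. For instance
  ∂[3,4,6] = [4,6] − [3,6] + [3,4],
  ∂[0,1,2] = [1,2] − [0,2] + [0,1].
This gives a 18×12 integer matrix of rank 12; reducing to Smith normal form yields diagonal entries (1,1,1,1,1,1,1,1,1,1,1,2).

Reading off H_k = ker ∂_k / im ∂_{k+1}:

  H_0: rank C_0 − rank ∂_1 = 7 − 6 = 1, and the invariant factors of ∂_1 are all 1, so H_0 = Z.
  H_1: rank ker ∂_1 − rank ∂_2 = (18 − 6) − 12 = 0, and ∂_2 has invariant factor 2 > 1, so H_1 = Z/2.
  H_2: rank ker ∂_2 − rank ∂_3 = (12 − 12) − 0 = 0, and there is no ∂_3, so H_2 = 0.

H_0 ≅ Z,  H_1 ≅ Z/2,  H_2 = 0.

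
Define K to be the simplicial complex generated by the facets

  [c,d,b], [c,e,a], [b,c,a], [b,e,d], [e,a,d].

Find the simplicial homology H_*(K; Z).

H_0 = Z,  H_1 = Z,  H_2 = 0.

K has 5 vertices, 10 edges, 5 triangles.
rank ∂_0 = 0, rank ∂_1 = 4 ⇒ b_0 = 5 − 0 − 4 = 1; all invariant factors of ∂_1 are 1 so no torsion. So H_0 = Z.
rank ∂_1 = 4, rank ∂_2 = 5 ⇒ b_1 = 10 − 4 − 5 = 1; all invariant factors of ∂_2 are 1 so no torsion. So H_1 = Z.
rank ∂_2 = 5, rank ∂_3 = 0 ⇒ b_2 = 5 − 5 − 0 = 0. So H_2 = 0.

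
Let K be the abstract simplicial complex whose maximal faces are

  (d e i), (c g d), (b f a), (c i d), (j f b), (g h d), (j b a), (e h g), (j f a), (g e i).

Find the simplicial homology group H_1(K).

Take the total order a < b < c < d < e < f < g < h < i < j on the vertex set. Then K (dimension 2) consists of the simplices:

  0-simplices (10): a, b, c, d, e, f, g, h, i, j
  1-simplices (18): ab, af, aj, bf, bj, cd, cg, ci, de, dg, dh, di, eg, eh, ei, fj, gh, gi
  2-simplices (10): abf, abj, afj, bfj, cdg, cdi, dei, dgh, egh, egi

Hence C_0 ≅ Z^10, C_1 ≅ Z^18, C_2 ≅ Z^10.

∂_1: C_1 → C_0 maps an edge to its endpoints' difference, ∂[p,q] = q − p. For instance
  ∂ab = b − a.
The resulting 10×18 matrix has rank 8, and its Smith normal form has invariant factors (1,1,1,1,1,1,1,1).

Boundary ∂_2: C_2 → C_1 acts by ∂[p,q,r] = [q,r] − [p,r] + [p,q]. For instance
  ∂dgh = gh − dh + dg,
  ∂cdg = dg − cg + cd.
This gives a 18×10 integer matrix of rank 9; reducing to Smith normal form yields diagonal entries (1,1,1,1,1,1,1,1,1).

Reading off H_k = ker ∂_k / im ∂_{k+1}:

  H_1: rank ker ∂_1 − rank ∂_2 = (18 − 8) − 9 = 1, and the invariant factors of ∂_2 are all 1, so H_1 = Z.

(K is a triangulation of the disjoint union of the 2-sphere S^2 and the cylinder S^1 x I.)

H_1 = Z.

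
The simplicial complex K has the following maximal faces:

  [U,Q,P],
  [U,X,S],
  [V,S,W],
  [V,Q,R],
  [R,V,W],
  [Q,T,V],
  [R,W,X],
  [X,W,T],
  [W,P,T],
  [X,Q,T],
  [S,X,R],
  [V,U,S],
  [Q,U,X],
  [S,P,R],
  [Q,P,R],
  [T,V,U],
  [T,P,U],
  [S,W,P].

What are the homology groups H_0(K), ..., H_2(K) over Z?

Order the vertices as P < Q < R < S < T < U < V < W < X. Listing each simplex with vertices in this order, K has dimension 2 with simplices:

  0-simplices (9): P, Q, R, S, T, U, V, W, X
  1-simplices (27): PQ, PR, PS, PT, PU, PW, QR, QT, QU, QV, QX, RS, RV, RW, RX, SU, SV, SW, SX, TU, TV, TW, TX, UV, UX, VW, WX
  2-simplices (18): PQR, PQU, PRS, PSW, PTU, PTW, QRV, QTV, QTX, QUX, RSX, RVW, RWX, SUV, SUX, SVW, TUV, TWX

so the chain groups are C_0 ≅ Z^9, C_1 ≅ Z^27, C_2 ≅ Z^18.

∂_1: C_1 → C_0 sends each edge [p,q] (with p < q) to q − p. For instance
  ∂PR = R − P.
The resulting 9×27 matrix has rank 8, and its Smith normal form has invariant factors (1,1,1,1,1,1,1,1).

∂_2: C_2 → C_1 maps a triangle to the signed sum of its edges. For instance
  ∂SUV = UV − SV + SU,
  ∂QTX = TX − QX + QT.
The 27×18 boundary matrix has rank 18 and Smith normal form diag(1,1,1,1,1,1,1,1,1,1,1,1,1,1,1,1,1,2).

Computing H_k = (kernel of ∂_k) / (image of ∂_{k+1}):

  H_0: rank C_0 − rank ∂_1 = 9 − 8 = 1, and the invariant factors of ∂_1 are all 1, so H_0 ≅ Z.
  H_1: rank ker ∂_1 − rank ∂_2 = (27 − 8) − 18 = 1, and ∂_2 has invariant factor 2 > 1, so H_1 ≅ Z ⊕ Z/2Z.
  H_2: rank ker ∂_2 − rank ∂_3 = (18 − 18) − 0 = 0, and there is no ∂_3, so H_2 ≅ 0.

H_0 ≅ Z,  H_1 ≅ Z ⊕ Z/2Z,  H_2 = 0.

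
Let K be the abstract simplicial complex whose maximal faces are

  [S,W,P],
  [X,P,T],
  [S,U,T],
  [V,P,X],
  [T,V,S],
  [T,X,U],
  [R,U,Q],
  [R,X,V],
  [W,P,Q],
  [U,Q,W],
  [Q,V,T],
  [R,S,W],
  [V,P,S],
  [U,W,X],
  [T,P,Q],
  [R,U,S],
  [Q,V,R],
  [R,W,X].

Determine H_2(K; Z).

H_2 = 0.

We work with the vertex ordering P < Q < R < S < T < U < V < W < X. The simplices of K, each written with vertices in increasing order, are:

  0-simplices (9): P, Q, R, S, T, U, V, W, X
  1-simplices (27): PQ, PS, PT, PV, PW, PX, QR, QT, QU, QV, QW, RS, RU, RV, RW, RX, ST, SU, SV, SW, TU, TV, TX, UW, UX, VX, WX
  2-simplices (18): PQT, PQW, PSV, PSW, PTX, PVX, QRU, QRV, QTV, QUW, RSU, RSW, RVX, RWX, STU, STV, TUX, UWX

giving chain groups C_0 ≅ Z^9, C_1 ≅ Z^27, C_2 ≅ Z^18.

Boundary ∂_1: C_1 → C_0 is given by ∂[p,q] = [q] − [p]. For instance
  ∂PQ = Q − P.
The resulting 9×27 matrix has rank 8, and its Smith normal form has invariant factors (1,1,1,1,1,1,1,1).

The boundary map ∂_2: C_2 → C_1 maps a triangle to the signed sum of its edges. For instance
  ∂QTV = TV − QV + QT,
  ∂UWX = WX − UX + UW.
The 27×18 boundary matrix has rank 18 and Smith normal form diag(1,1,1,1,1,1,1,1,1,1,1,1,1,1,1,1,1,2).

Computing H_k = (kernel of ∂_k) / (image of ∂_{k+1}):

  H_2: rank ker ∂_2 − rank ∂_3 = (18 − 18) − 0 = 0, and there is no ∂_3, so H_2 ≅ 0.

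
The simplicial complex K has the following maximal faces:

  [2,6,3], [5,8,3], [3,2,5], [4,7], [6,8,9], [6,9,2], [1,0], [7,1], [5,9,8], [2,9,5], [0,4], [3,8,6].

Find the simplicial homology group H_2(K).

K has 10 vertices, 16 edges, 8 triangles.
rank ∂_2 = 7, rank ∂_3 = 0 ⇒ b_2 = 8 − 7 − 0 = 1. So H_2 = Z.

H_2 = Z.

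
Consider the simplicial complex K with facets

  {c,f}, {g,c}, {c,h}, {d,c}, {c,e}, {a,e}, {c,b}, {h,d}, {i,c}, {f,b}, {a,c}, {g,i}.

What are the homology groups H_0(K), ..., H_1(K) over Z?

We work with the vertex ordering a < b < c < d < e < f < g < h < i. The simplices of K, each written with vertices in increasing order, are:

  0-simplices (9): a, b, c, d, e, f, g, h, i
  1-simplices (12): ac, ae, bc, bf, cd, ce, cf, cg, ch, ci, dh, gi

so the chain groups are C_0 ≅ Z^9, C_1 ≅ Z^12.

The boundary map ∂_1: C_1 → C_0 sends each edge [p,q] (with p < q) to q − p.
This gives a 9×12 integer matrix of rank 8; reducing to Smith normal form yields diagonal entries (1,1,1,1,1,1,1,1).

Now H_k = ker ∂_k / im ∂_{k+1}, so:

  H_0: rank C_0 − rank ∂_1 = 9 − 8 = 1, and the invariant factors of ∂_1 are all 1, so H_0 = Z.
  H_1: rank ker ∂_1 − rank ∂_2 = (12 − 8) − 0 = 4, and there is no ∂_2, so H_1 = Z^4.

As a check, the Euler characteristic is 9 − 12 = -3, which agrees with 1 − 4 = -3.
(K is a triangulation of a wedge of 4 circles.)

H_0 = Z,  H_1 = Z^4.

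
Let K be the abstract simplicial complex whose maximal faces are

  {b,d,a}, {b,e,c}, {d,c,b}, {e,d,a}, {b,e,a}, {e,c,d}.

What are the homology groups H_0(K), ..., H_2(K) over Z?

H_0 ≅ Z,  H_1 = 0,  H_2 ≅ Z.

Take the total order a < b < c < d < e on the vertex set. Then K (dimension 2) consists of the simplices:

  0-simplices (5): a, b, c, d, e
  1-simplices (9): ab, ad, ae, bc, bd, be, cd, ce, de
  2-simplices (6): abd, abe, ade, bcd, bce, cde

giving chain groups C_0 ≅ Z^5, C_1 ≅ Z^9, C_2 ≅ Z^6.

The boundary map ∂_1: C_1 → C_0 sends each edge [p,q] (with p < q) to q − p. For instance
  ∂de = e − d.
The resulting 5×9 matrix has rank 4, and its Smith normal form has invariant factors (1,1,1,1).

Boundary ∂_2: C_2 → C_1 maps a triangle to the signed sum of its edges. For instance
  ∂abd = bd − ad + ab,
  ∂bcd = cd − bd + bc.
This gives a 9×6 integer matrix of rank 5; reducing to Smith normal form yields diagonal entries (1,1,1,1,1).

Now H_k = ker ∂_k / im ∂_{k+1}, so:

  H_0: rank C_0 − rank ∂_1 = 5 − 4 = 1, and the invariant factors of ∂_1 are all 1, so H_0 ≅ Z.
  H_1: rank ker ∂_1 − rank ∂_2 = (9 − 4) − 5 = 0, and the invariant factors of ∂_2 are all 1, so H_1 ≅ 0.
  H_2: rank ker ∂_2 − rank ∂_3 = (6 − 5) − 0 = 1, and there is no ∂_3, so H_2 ≅ Z.

(K is a triangulation of the 2-sphere S^2.)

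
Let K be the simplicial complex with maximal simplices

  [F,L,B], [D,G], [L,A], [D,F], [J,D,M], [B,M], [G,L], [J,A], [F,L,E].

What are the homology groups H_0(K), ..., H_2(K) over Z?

We work with the vertex ordering A < B < D < E < F < G < J < L < M. The simplices of K, each written with vertices in increasing order, are:

  0-simplices (9): A, B, D, E, F, G, J, L, M
  1-simplices (14): AJ, AL, BF, BL, BM, DF, DG, DJ, DM, EF, EL, FL, GL, JM
  2-simplices (3): BFL, DJM, EFL

so the chain groups are C_0 ≅ Z^9, C_1 ≅ Z^14, C_2 ≅ Z^3.

The boundary map ∂_1: C_1 → C_0 maps an edge to its endpoints' difference, ∂[p,q] = q − p.
This gives a 9×14 integer matrix of rank 8; reducing to Smith normal form yields diagonal entries (1,1,1,1,1,1,1,1).

Boundary ∂_2: C_2 → C_1 sends each 2-simplex [p,q,r] to [q,r] − [p,r] + [p,q]. For instance
  ∂DJM = JM − DM + DJ,
  ∂EFL = FL − EL + EF.
As a 14×3 matrix over Z this has rank 3, with invariant factors (1,1,1).

From H_k ≅ ker(∂_k) / im(∂_{k+1}) we obtain:

  H_0: rank C_0 − rank ∂_1 = 9 − 8 = 1, and the invariant factors of ∂_1 are all 1, so H_0 ≅ Z.
  H_1: rank ker ∂_1 − rank ∂_2 = (14 − 8) − 3 = 3, and the invariant factors of ∂_2 are all 1, so H_1 ≅ Z^3.
  H_2: rank ker ∂_2 − rank ∂_3 = (3 − 3) − 0 = 0, and there is no ∂_3, so H_2 ≅ 0.

H_0 ≅ Z,  H_1 ≅ Z^3,  H_2 = 0.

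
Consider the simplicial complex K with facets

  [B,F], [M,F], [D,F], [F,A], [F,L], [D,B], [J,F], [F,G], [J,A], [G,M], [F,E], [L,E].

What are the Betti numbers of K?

Fix the vertex order A < B < D < E < F < G < J < L < M and write every simplex with vertices in increasing order. Then dim K = 1 and the simplices of K are:

  0-simplices (9): A, B, D, E, F, G, J, L, M
  1-simplices (12): AF, AJ, BD, BF, DF, EF, EL, FG, FJ, FL, FM, GM

so the chain groups are C_0 ≅ Z^9, C_1 ≅ Z^12.

Boundary ∂_1: C_1 → C_0 is given by ∂[p,q] = [q] − [p]. For instance
  ∂BF = F − B.
The resulting 9×12 matrix has rank 8, and its Smith normal form has invariant factors (1,1,1,1,1,1,1,1).

Now H_k = ker ∂_k / im ∂_{k+1}, so:

  H_0: rank C_0 − rank ∂_1 = 9 − 8 = 1, and the invariant factors of ∂_1 are all 1, so H_0 ≅ Z.
  H_1: rank ker ∂_1 − rank ∂_2 = (12 − 8) − 0 = 4, and there is no ∂_2, so H_1 ≅ Z^4.

As a check, the Euler characteristic is 9 − 12 = -3, which agrees with 1 − 4 = -3.
(K is a triangulation of a wedge of 4 circles.)

Hence the Betti numbers are b_0 = 1, b_1 = 4.

b_0 = 1, b_1 = 4.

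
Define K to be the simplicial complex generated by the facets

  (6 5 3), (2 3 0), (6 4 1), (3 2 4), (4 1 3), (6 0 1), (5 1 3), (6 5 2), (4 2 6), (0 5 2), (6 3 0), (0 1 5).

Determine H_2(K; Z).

Take the total order 0 < 1 < 2 < 3 < 4 < 5 < 6 on the vertex set. Then K (dimension 2) consists of the simplices:

  0-simplices (7): [0], [1], [2], [3], [4], [5], [6]
  1-simplices (18): [0,1], [0,2], [0,3], [0,5], [0,6], [1,3], [1,4], [1,5], [1,6], [2,3], [2,4], [2,5], [2,6], [3,4], [3,5], [3,6], [4,6], [5,6]
  2-simplices (12): [0,1,5], [0,1,6], [0,2,3], [0,2,5], [0,3,6], [1,3,4], [1,3,5], [1,4,6], [2,3,4], [2,4,6], [2,5,6], [3,5,6]

so the chain groups are C_0 ≅ Z^7, C_1 ≅ Z^18, C_2 ≅ Z^12.

Boundary ∂_1: C_1 → C_0 is given by ∂[p,q] = [q] − [p]. For instance
  ∂[3,5] = [5] − [3].
As a 7×18 matrix over Z this has rank 6, with invariant factors (1,1,1,1,1,1).

The boundary map ∂_2: C_2 → C_1 acts by ∂[p,q,r] = [q,r] − [p,r] + [p,q]. For instance
  ∂[1,3,4] = [3,4] − [1,4] + [1,3],
  ∂[0,2,3] = [2,3] − [0,3] + [0,2].
The resulting 18×12 matrix has rank 12, and its Smith normal form has invariant factors (1,1,1,1,1,1,1,1,1,1,1,2).

Computing H_k = (kernel of ∂_k) / (image of ∂_{k+1}):

  H_2: rank ker ∂_2 − rank ∂_3 = (12 − 12) − 0 = 0, and there is no ∂_3, so H_2 = 0.

(K is a triangulation of the real projective plane RP^2.)

H_2 = 0.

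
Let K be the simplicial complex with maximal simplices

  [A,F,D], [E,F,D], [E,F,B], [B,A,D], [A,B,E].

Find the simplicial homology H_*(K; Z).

H_0 = Z,  H_1 = Z,  H_2 = 0.

K has 5 vertices, 10 edges, 5 triangles.
rank ∂_0 = 0, rank ∂_1 = 4 ⇒ b_0 = 5 − 0 − 4 = 1; all invariant factors of ∂_1 are 1 so no torsion. So H_0 ≅ Z.
rank ∂_1 = 4, rank ∂_2 = 5 ⇒ b_1 = 10 − 4 − 5 = 1; all invariant factors of ∂_2 are 1 so no torsion. So H_1 ≅ Z.
rank ∂_2 = 5, rank ∂_3 = 0 ⇒ b_2 = 5 − 5 − 0 = 0. So H_2 ≅ 0.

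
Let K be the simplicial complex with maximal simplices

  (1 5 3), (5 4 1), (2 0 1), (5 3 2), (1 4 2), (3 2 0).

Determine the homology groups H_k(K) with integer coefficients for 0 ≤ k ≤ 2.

Take the total order 0 < 1 < 2 < 3 < 4 < 5 on the vertex set. Then K (dimension 2) consists of the simplices:

  0-simplices (6): [0], [1], [2], [3], [4], [5]
  1-simplices (12): [0,1], [0,2], [0,3], [1,2], [1,3], [1,4], [1,5], [2,3], [2,4], [2,5], [3,5], [4,5]
  2-simplices (6): [0,1,2], [0,2,3], [1,2,4], [1,3,5], [1,4,5], [2,3,5]

Hence C_0 ≅ Z^6, C_1 ≅ Z^12, C_2 ≅ Z^6.

The boundary map ∂_1: C_1 → C_0 maps an edge to its endpoints' difference, ∂[p,q] = q − p. For instance
  ∂[0,1] = [1] − [0].
As a 6×12 matrix over Z this has rank 5, with invariant factors (1,1,1,1,1).

Boundary ∂_2: C_2 → C_1 acts by ∂[p,q,r] = [q,r] − [p,r] + [p,q]. For instance
  ∂[1,2,4] = [2,4] − [1,4] + [1,2],
  ∂[0,1,2] = [1,2] − [0,2] + [0,1].
The 12×6 boundary matrix has rank 6 and Smith normal form diag(1,1,1,1,1,1).

From H_k ≅ ker(∂_k) / im(∂_{k+1}) we obtain:

  H_0: rank C_0 − rank ∂_1 = 6 − 5 = 1, and the invariant factors of ∂_1 are all 1, so H_0 = Z.
  H_1: rank ker ∂_1 − rank ∂_2 = (12 − 5) − 6 = 1, and the invariant factors of ∂_2 are all 1, so H_1 = Z.
  H_2: rank ker ∂_2 − rank ∂_3 = (6 − 6) − 0 = 0, and there is no ∂_3, so H_2 = 0.

H_0 = Z,  H_1 = Z,  H_2 = 0.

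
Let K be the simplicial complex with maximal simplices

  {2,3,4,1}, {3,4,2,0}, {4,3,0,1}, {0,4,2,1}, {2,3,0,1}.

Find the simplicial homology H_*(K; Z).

Fix the vertex order 0 < 1 < 2 < 3 < 4 and write every simplex with vertices in increasing order. Then dim K = 3 and the simplices of K are:

  0-simplices (5): [0], [1], [2], [3], [4]
  1-simplices (10): [0,1], [0,2], [0,3], [0,4], [1,2], [1,3], [1,4], [2,3], [2,4], [3,4]
  2-simplices (10): [0,1,2], [0,1,3], [0,1,4], [0,2,3], [0,2,4], [0,3,4], [1,2,3], [1,2,4], [1,3,4], [2,3,4]
  3-simplices (5): [0,1,2,3], [0,1,2,4], [0,1,3,4], [0,2,3,4], [1,2,3,4]

Hence C_0 ≅ Z^5, C_1 ≅ Z^10, C_2 ≅ Z^10, C_3 ≅ Z^5.

∂_1: C_1 → C_0 maps an edge to its endpoints' difference, ∂[p,q] = q − p.
This gives a 5×10 integer matrix of rank 4; reducing to Smith normal form yields diagonal entries (1,1,1,1).

∂_2: C_2 → C_1 acts by ∂[p,q,r] = [q,r] − [p,r] + [p,q]. For instance
  ∂[1,3,4] = [3,4] − [1,4] + [1,3],
  ∂[1,2,4] = [2,4] − [1,4] + [1,2].
The 10×10 boundary matrix has rank 6 and Smith normal form diag(1,1,1,1,1,1).

Boundary ∂_3: C_3 → C_2 sends each 3-simplex σ to the alternating sum Σ_i (−1)^i (σ with its i-th vertex removed). For instance
  ∂[0,2,3,4] = [2,3,4] − [0,3,4] + [0,2,4] − [0,2,3],
  ∂[0,1,2,3] = [1,2,3] − [0,2,3] + [0,1,3] − [0,1,2].
The resulting 10×5 matrix has rank 4, and its Smith normal form has invariant factors (1,1,1,1).

Reading off H_k = ker ∂_k / im ∂_{k+1}:

  H_0: rank C_0 − rank ∂_1 = 5 − 4 = 1, and the invariant factors of ∂_1 are all 1, so H_0 = Z.
  H_1: rank ker ∂_1 − rank ∂_2 = (10 − 4) − 6 = 0, and the invariant factors of ∂_2 are all 1, so H_1 = 0.
  H_2: rank ker ∂_2 − rank ∂_3 = (10 − 6) − 4 = 0, and the invariant factors of ∂_3 are all 1, so H_2 = 0.
  H_3: rank ker ∂_3 − rank ∂_4 = (5 − 4) − 0 = 1, and there is no ∂_4, so H_3 = Z.

H_0 ≅ Z,  H_1 = 0,  H_2 = 0,  H_3 ≅ Z.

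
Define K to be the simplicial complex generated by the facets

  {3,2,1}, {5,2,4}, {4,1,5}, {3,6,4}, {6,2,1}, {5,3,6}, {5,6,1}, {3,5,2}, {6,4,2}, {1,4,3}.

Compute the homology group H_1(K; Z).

H_1 = Z/2.

Fix the vertex order 1 < 2 < 3 < 4 < 5 < 6 and write every simplex with vertices in increasing order. Then dim K = 2 and the simplices of K are:

  0-simplices (6): [1], [2], [3], [4], [5], [6]
  1-simplices (15): [1,2], [1,3], [1,4], [1,5], [1,6], [2,3], [2,4], [2,5], [2,6], [3,4], [3,5], [3,6], [4,5], [4,6], [5,6]
  2-simplices (10): [1,2,3], [1,2,6], [1,3,4], [1,4,5], [1,5,6], [2,3,5], [2,4,5], [2,4,6], [3,4,6], [3,5,6]

so the chain groups are C_0 ≅ Z^6, C_1 ≅ Z^15, C_2 ≅ Z^10.

The boundary map ∂_1: C_1 → C_0 is given by ∂[p,q] = [q] − [p].
This gives a 6×15 integer matrix of rank 5; reducing to Smith normal form yields diagonal entries (1,1,1,1,1).

Boundary ∂_2: C_2 → C_1 sends each 2-simplex [p,q,r] to [q,r] − [p,r] + [p,q]. For instance
  ∂[2,3,5] = [3,5] − [2,5] + [2,3],
  ∂[1,2,3] = [2,3] − [1,3] + [1,2].
As a 15×10 matrix over Z this has rank 10, with invariant factors (1,1,1,1,1,1,1,1,1,2).

Now H_k = ker ∂_k / im ∂_{k+1}, so:

  H_1: rank ker ∂_1 − rank ∂_2 = (15 − 5) − 10 = 0, and ∂_2 has invariant factor 2 > 1, so H_1 = Z/2.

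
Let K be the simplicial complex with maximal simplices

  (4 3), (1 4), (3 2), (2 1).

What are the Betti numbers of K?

b_0 = 1, b_1 = 1.

Take the total order 1 < 2 < 3 < 4 on the vertex set. Then K (dimension 1) consists of the simplices:

  0-simplices (4): [1], [2], [3], [4]
  1-simplices (4): [1,2], [1,4], [2,3], [3,4]

so the chain groups are C_0 ≅ Z^4, C_1 ≅ Z^4.

Boundary ∂_1: C_1 → C_0 sends each edge [p,q] (with p < q) to q − p. For instance
  ∂[1,4] = [4] − [1].
The 4×4 boundary matrix has rank 3 and Smith normal form diag(1,1,1).

From H_k ≅ ker(∂_k) / im(∂_{k+1}) we obtain:

  H_0: rank C_0 − rank ∂_1 = 4 − 3 = 1, and the invariant factors of ∂_1 are all 1, so H_0 = Z.
  H_1: rank ker ∂_1 − rank ∂_2 = (4 − 3) − 0 = 1, and there is no ∂_2, so H_1 = Z.

As a check, the Euler characteristic is 4 − 4 = 0, which agrees with 1 − 1 = 0.

Hence the Betti numbers are b_0 = 1, b_1 = 1.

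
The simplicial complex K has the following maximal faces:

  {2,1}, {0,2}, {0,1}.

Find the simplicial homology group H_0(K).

Fix the vertex order 0 < 1 < 2 and write every simplex with vertices in increasing order. Then dim K = 1 and the simplices of K are:

  0-simplices (3): [0], [1], [2]
  1-simplices (3): [0,1], [0,2], [1,2]

so the chain groups are C_0 ≅ Z^3, C_1 ≅ Z^3.

Boundary ∂_1: C_1 → C_0 is given by ∂[p,q] = [q] − [p]. For instance
  ∂[0,1] = [1] − [0].
The resulting 3×3 matrix has rank 2, and its Smith normal form has invariant factors (1,1).

Reading off H_k = ker ∂_k / im ∂_{k+1}:

  H_0: rank C_0 − rank ∂_1 = 3 − 2 = 1, and the invariant factors of ∂_1 are all 1, so H_0 ≅ Z.

H_0 ≅ Z.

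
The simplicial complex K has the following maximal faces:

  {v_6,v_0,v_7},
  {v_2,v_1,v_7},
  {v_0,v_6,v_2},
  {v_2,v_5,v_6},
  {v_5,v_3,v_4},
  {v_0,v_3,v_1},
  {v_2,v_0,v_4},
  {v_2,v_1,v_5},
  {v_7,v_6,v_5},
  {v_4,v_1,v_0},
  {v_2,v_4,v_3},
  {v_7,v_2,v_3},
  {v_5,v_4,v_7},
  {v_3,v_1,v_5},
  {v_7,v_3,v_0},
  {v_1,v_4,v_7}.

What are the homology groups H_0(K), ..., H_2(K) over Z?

H_0 ≅ Z,  H_1 ≅ Z^2,  H_2 ≅ Z.

Order the vertices as v_0 < v_1 < v_2 < v_3 < v_4 < v_5 < v_6 < v_7. Listing each simplex with vertices in this order, K has dimension 2 with simplices:

  0-simplices (8): [v_0], [v_1], [v_2], [v_3], [v_4], [v_5], [v_6], [v_7]
  1-simplices (24): (24 of them)
  2-simplices (16): (16 of them)

so the chain groups are C_0 ≅ Z^8, C_1 ≅ Z^24, C_2 ≅ Z^16.

Boundary ∂_1: C_1 → C_0 is given by ∂[p,q] = [q] − [p].
The resulting 8×24 matrix has rank 7, and its Smith normal form has invariant factors (1,1,1,1,1,1,1).

The boundary map ∂_2: C_2 → C_1 maps a triangle to the signed sum of its edges. For instance
  ∂[v_1,v_4,v_7] = [v_4,v_7] − [v_1,v_7] + [v_1,v_4],
  ∂[v_5,v_6,v_7] = [v_6,v_7] − [v_5,v_7] + [v_5,v_6].
The resulting 24×16 matrix has rank 15, and its Smith normal form has invariant factors (1,1,1,1,1,1,1,1,1,1,1,1,1,1,1).

Reading off H_k = ker ∂_k / im ∂_{k+1}:

  H_0: rank C_0 − rank ∂_1 = 8 − 7 = 1, and the invariant factors of ∂_1 are all 1, so H_0 = Z.
  H_1: rank ker ∂_1 − rank ∂_2 = (24 − 7) − 15 = 2, and the invariant factors of ∂_2 are all 1, so H_1 = Z^2.
  H_2: rank ker ∂_2 − rank ∂_3 = (16 − 15) − 0 = 1, and there is no ∂_3, so H_2 = Z.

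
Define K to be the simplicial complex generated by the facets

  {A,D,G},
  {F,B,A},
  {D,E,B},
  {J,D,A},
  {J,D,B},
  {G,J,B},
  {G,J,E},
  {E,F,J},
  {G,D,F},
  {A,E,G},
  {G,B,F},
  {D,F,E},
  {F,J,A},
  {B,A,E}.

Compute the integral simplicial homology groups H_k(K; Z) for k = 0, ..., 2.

Take the total order A < B < D < E < F < G < J on the vertex set. Then K (dimension 2) consists of the simplices:

  0-simplices (7): A, B, D, E, F, G, J
  1-simplices (21): AB, AD, AE, AF, AG, AJ, BD, BE, BF, BG, BJ, DE, DF, DG, DJ, EF, EG, EJ, FG, FJ, GJ
  2-simplices (14): ABE, ABF, ADG, ADJ, AEG, AFJ, BDE, BDJ, BFG, BGJ, DEF, DFG, EFJ, EGJ

so the chain groups are C_0 ≅ Z^7, C_1 ≅ Z^21, C_2 ≅ Z^14.

Boundary ∂_1: C_1 → C_0 maps an edge to its endpoints' difference, ∂[p,q] = q − p. For instance
  ∂BG = G − B.
The resulting 7×21 matrix has rank 6, and its Smith normal form has invariant factors (1,1,1,1,1,1).

The boundary map ∂_2: C_2 → C_1 maps a triangle to the signed sum of its edges. For instance
  ∂EGJ = GJ − EJ + EG,
  ∂ABE = BE − AE + AB.
As a 21×14 matrix over Z this has rank 13, with invariant factors (1,1,1,1,1,1,1,1,1,1,1,1,1).

Now H_k = ker ∂_k / im ∂_{k+1}, so:

  H_0: rank C_0 − rank ∂_1 = 7 − 6 = 1, and the invariant factors of ∂_1 are all 1, so H_0 = Z.
  H_1: rank ker ∂_1 − rank ∂_2 = (21 − 6) − 13 = 2, and the invariant factors of ∂_2 are all 1, so H_1 = Z^2.
  H_2: rank ker ∂_2 − rank ∂_3 = (14 − 13) − 0 = 1, and there is no ∂_3, so H_2 = Z.

As a check, the Euler characteristic is 7 − 21 + 14 = 0, which agrees with 1 − 2 + 1 = 0.

H_0 = Z,  H_1 = Z^2,  H_2 = Z.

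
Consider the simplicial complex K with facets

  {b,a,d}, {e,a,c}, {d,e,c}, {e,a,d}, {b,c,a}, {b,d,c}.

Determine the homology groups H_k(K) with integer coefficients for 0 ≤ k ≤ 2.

Order the vertices as a < b < c < d < e. Listing each simplex with vertices in this order, K has dimension 2 with simplices:

  0-simplices (5): a, b, c, d, e
  1-simplices (9): ab, ac, ad, ae, bc, bd, cd, ce, de
  2-simplices (6): abc, abd, ace, ade, bcd, cde

giving chain groups C_0 ≅ Z^5, C_1 ≅ Z^9, C_2 ≅ Z^6.

∂_1: C_1 → C_0 is given by ∂[p,q] = [q] − [p].
As a 5×9 matrix over Z this has rank 4, with invariant factors (1,1,1,1).

∂_2: C_2 → C_1 acts by ∂[p,q,r] = [q,r] − [p,r] + [p,q]. For instance
  ∂bcd = cd − bd + bc,
  ∂ace = ce − ae + ac.
The 9×6 boundary matrix has rank 5 and Smith normal form diag(1,1,1,1,1).

From H_k ≅ ker(∂_k) / im(∂_{k+1}) we obtain:

  H_0: rank C_0 − rank ∂_1 = 5 − 4 = 1, and the invariant factors of ∂_1 are all 1, so H_0 ≅ Z.
  H_1: rank ker ∂_1 − rank ∂_2 = (9 − 4) − 5 = 0, and the invariant factors of ∂_2 are all 1, so H_1 ≅ 0.
  H_2: rank ker ∂_2 − rank ∂_3 = (6 − 5) − 0 = 1, and there is no ∂_3, so H_2 ≅ Z.

As a check, the Euler characteristic is 5 − 9 + 6 = 2, which agrees with 1 − 0 + 1 = 2.

H_0 = Z,  H_1 = 0,  H_2 = Z.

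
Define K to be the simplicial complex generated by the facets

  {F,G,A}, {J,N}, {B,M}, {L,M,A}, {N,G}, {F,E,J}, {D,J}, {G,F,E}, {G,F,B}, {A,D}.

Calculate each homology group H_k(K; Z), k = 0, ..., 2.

H_0 ≅ Z,  H_1 ≅ Z^3,  H_2 = 0.

Order the vertices as A < B < D < E < F < G < J < L < M < N. Listing each simplex with vertices in this order, K has dimension 2 with simplices:

  0-simplices (10): A, B, D, E, F, G, J, L, M, N
  1-simplices (17): AD, AF, AG, AL, AM, BF, BG, BM, DJ, EF, EG, EJ, FG, FJ, GN, JN, LM
  2-simplices (5): AFG, ALM, BFG, EFG, EFJ

so the chain groups are C_0 ≅ Z^10, C_1 ≅ Z^17, C_2 ≅ Z^5.

∂_1: C_1 → C_0 is given by ∂[p,q] = [q] − [p].
The resulting 10×17 matrix has rank 9, and its Smith normal form has invariant factors (1,1,1,1,1,1,1,1,1).

∂_2: C_2 → C_1 maps a triangle to the signed sum of its edges. For instance
  ∂ALM = LM − AM + AL,
  ∂EFJ = FJ − EJ + EF.
This gives a 17×5 integer matrix of rank 5; reducing to Smith normal form yields diagonal entries (1,1,1,1,1).

Computing H_k = (kernel of ∂_k) / (image of ∂_{k+1}):

  H_0: rank C_0 − rank ∂_1 = 10 − 9 = 1, and the invariant factors of ∂_1 are all 1, so H_0 ≅ Z.
  H_1: rank ker ∂_1 − rank ∂_2 = (17 − 9) − 5 = 3, and the invariant factors of ∂_2 are all 1, so H_1 ≅ Z^3.
  H_2: rank ker ∂_2 − rank ∂_3 = (5 − 5) − 0 = 0, and there is no ∂_3, so H_2 ≅ 0.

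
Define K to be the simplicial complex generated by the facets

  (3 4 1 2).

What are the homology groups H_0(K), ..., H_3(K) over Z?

K has 4 vertices, 6 edges, 4 triangles, 1 3-simplex.
rank ∂_0 = 0, rank ∂_1 = 3 ⇒ b_0 = 4 − 0 − 3 = 1; all invariant factors of ∂_1 are 1 so no torsion. So H_0 ≅ Z.
rank ∂_1 = 3, rank ∂_2 = 3 ⇒ b_1 = 6 − 3 − 3 = 0; all invariant factors of ∂_2 are 1 so no torsion. So H_1 ≅ 0.
rank ∂_2 = 3, rank ∂_3 = 1 ⇒ b_2 = 4 − 3 − 1 = 0; all invariant factors of ∂_3 are 1 so no torsion. So H_2 ≅ 0.
rank ∂_3 = 1, rank ∂_4 = 0 ⇒ b_3 = 1 − 1 − 0 = 0. So H_3 ≅ 0.

H_0 = Z,  H_1 = 0,  H_2 = 0,  H_3 = 0.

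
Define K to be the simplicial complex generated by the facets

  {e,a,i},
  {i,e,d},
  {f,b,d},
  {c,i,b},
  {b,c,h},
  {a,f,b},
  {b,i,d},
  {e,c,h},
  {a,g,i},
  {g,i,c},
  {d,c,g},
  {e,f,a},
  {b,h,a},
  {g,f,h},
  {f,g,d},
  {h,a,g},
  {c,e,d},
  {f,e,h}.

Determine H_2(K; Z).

Order the vertices as a < b < c < d < e < f < g < h < i. Listing each simplex with vertices in this order, K has dimension 2 with simplices:

  0-simplices (9): a, b, c, d, e, f, g, h, i
  1-simplices (27): ab, ae, af, ag, ah, ai, bc, bd, bf, bh, bi, cd, ce, cg, ch, ci, de, df, dg, di, ef, eh, ei, fg, fh, gh, gi
  2-simplices (18): abf, abh, aef, aei, agh, agi, bch, bci, bdf, bdi, cde, cdg, ceh, cgi, dei, dfg, efh, fgh

Hence C_0 ≅ Z^9, C_1 ≅ Z^27, C_2 ≅ Z^18.

Boundary ∂_1: C_1 → C_0 is given by ∂[p,q] = [q] − [p]. For instance
  ∂ai = i − a.
This gives a 9×27 integer matrix of rank 8; reducing to Smith normal form yields diagonal entries (1,1,1,1,1,1,1,1).

The boundary map ∂_2: C_2 → C_1 sends each 2-simplex [p,q,r] to [q,r] − [p,r] + [p,q]. For instance
  ∂aei = ei − ai + ae,
  ∂dei = ei − di + de.
The 27×18 boundary matrix has rank 18 and Smith normal form diag(1,1,1,1,1,1,1,1,1,1,1,1,1,1,1,1,1,2).

From H_k ≅ ker(∂_k) / im(∂_{k+1}) we obtain:

  H_2: rank ker ∂_2 − rank ∂_3 = (18 − 18) − 0 = 0, and there is no ∂_3, so H_2 ≅ 0.

(K is a triangulation of the Klein bottle.)

H_2 ≅ 0.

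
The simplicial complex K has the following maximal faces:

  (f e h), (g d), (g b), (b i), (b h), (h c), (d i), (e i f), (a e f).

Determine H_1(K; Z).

H_1 ≅ Z^2.

Fix the vertex order a < b < c < d < e < f < g < h < i and write every simplex with vertices in increasing order. Then dim K = 2 and the simplices of K are:

  0-simplices (9): a, b, c, d, e, f, g, h, i
  1-simplices (13): ae, af, bg, bh, bi, ch, dg, di, ef, eh, ei, fh, fi
  2-simplices (3): aef, efh, efi

giving chain groups C_0 ≅ Z^9, C_1 ≅ Z^13, C_2 ≅ Z^3.

∂_1: C_1 → C_0 maps an edge to its endpoints' difference, ∂[p,q] = q − p. For instance
  ∂ae = e − a.
The 9×13 boundary matrix has rank 8 and Smith normal form diag(1,1,1,1,1,1,1,1).

The boundary map ∂_2: C_2 → C_1 sends each 2-simplex [p,q,r] to [q,r] − [p,r] + [p,q]. For instance
  ∂aef = ef − af + ae,
  ∂efh = fh − eh + ef.
The resulting 13×3 matrix has rank 3, and its Smith normal form has invariant factors (1,1,1).

Reading off H_k = ker ∂_k / im ∂_{k+1}:

  H_1: rank ker ∂_1 − rank ∂_2 = (13 − 8) − 3 = 2, and the invariant factors of ∂_2 are all 1, so H_1 ≅ Z^2.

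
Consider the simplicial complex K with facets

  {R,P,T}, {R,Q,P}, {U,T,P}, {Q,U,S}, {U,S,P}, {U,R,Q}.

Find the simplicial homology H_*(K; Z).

Fix the vertex order P < Q < R < S < T < U and write every simplex with vertices in increasing order. Then dim K = 2 and the simplices of K are:

  0-simplices (6): P, Q, R, S, T, U
  1-simplices (12): PQ, PR, PS, PT, PU, QR, QS, QU, RT, RU, SU, TU
  2-simplices (6): PQR, PRT, PSU, PTU, QRU, QSU

giving chain groups C_0 ≅ Z^6, C_1 ≅ Z^12, C_2 ≅ Z^6.

The boundary map ∂_1: C_1 → C_0 is given by ∂[p,q] = [q] − [p].
The 6×12 boundary matrix has rank 5 and Smith normal form diag(1,1,1,1,1).

Boundary ∂_2: C_2 → C_1 maps a triangle to the signed sum of its edges. For instance
  ∂QSU = SU − QU + QS,
  ∂PTU = TU − PU + PT.
The resulting 12×6 matrix has rank 6, and its Smith normal form has invariant factors (1,1,1,1,1,1).

Reading off H_k = ker ∂_k / im ∂_{k+1}:

  H_0: rank C_0 − rank ∂_1 = 6 − 5 = 1, and the invariant factors of ∂_1 are all 1, so H_0 ≅ Z.
  H_1: rank ker ∂_1 − rank ∂_2 = (12 − 5) − 6 = 1, and the invariant factors of ∂_2 are all 1, so H_1 ≅ Z.
  H_2: rank ker ∂_2 − rank ∂_3 = (6 − 6) − 0 = 0, and there is no ∂_3, so H_2 ≅ 0.

(K is a triangulation of the cylinder S^1 x I.)

H_0 ≅ Z,  H_1 ≅ Z,  H_2 = 0.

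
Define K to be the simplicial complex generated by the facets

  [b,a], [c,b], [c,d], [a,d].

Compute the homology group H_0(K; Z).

H_0 = Z.

Order the vertices as a < b < c < d. Listing each simplex with vertices in this order, K has dimension 1 with simplices:

  0-simplices (4): a, b, c, d
  1-simplices (4): ab, ad, bc, cd

so the chain groups are C_0 ≅ Z^4, C_1 ≅ Z^4.

Boundary ∂_1: C_1 → C_0 is given by ∂[p,q] = [q] − [p]. For instance
  ∂ab = b − a.
This gives a 4×4 integer matrix of rank 3; reducing to Smith normal form yields diagonal entries (1,1,1).

Now H_k = ker ∂_k / im ∂_{k+1}, so:

  H_0: rank C_0 − rank ∂_1 = 4 − 3 = 1, and the invariant factors of ∂_1 are all 1, so H_0 = Z.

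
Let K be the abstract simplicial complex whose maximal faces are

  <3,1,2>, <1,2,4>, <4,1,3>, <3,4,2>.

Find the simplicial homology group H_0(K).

Order the vertices as 1 < 2 < 3 < 4. Listing each simplex with vertices in this order, K has dimension 2 with simplices:

  0-simplices (4): [1], [2], [3], [4]
  1-simplices (6): [1,2], [1,3], [1,4], [2,3], [2,4], [3,4]
  2-simplices (4): [1,2,3], [1,2,4], [1,3,4], [2,3,4]

so the chain groups are C_0 ≅ Z^4, C_1 ≅ Z^6, C_2 ≅ Z^4.

∂_1: C_1 → C_0 sends each edge [p,q] (with p < q) to q − p. For instance
  ∂[2,4] = [4] − [2].
This gives a 4×6 integer matrix of rank 3; reducing to Smith normal form yields diagonal entries (1,1,1).

Boundary ∂_2: C_2 → C_1 maps a triangle to the signed sum of its edges. For instance
  ∂[1,2,3] = [2,3] − [1,3] + [1,2],
  ∂[1,3,4] = [3,4] − [1,4] + [1,3].
The resulting 6×4 matrix has rank 3, and its Smith normal form has invariant factors (1,1,1).

From H_k ≅ ker(∂_k) / im(∂_{k+1}) we obtain:

  H_0: rank C_0 − rank ∂_1 = 4 − 3 = 1, and the invariant factors of ∂_1 are all 1, so H_0 ≅ Z.

(K is a triangulation of the 2-sphere S^2.)

H_0 ≅ Z.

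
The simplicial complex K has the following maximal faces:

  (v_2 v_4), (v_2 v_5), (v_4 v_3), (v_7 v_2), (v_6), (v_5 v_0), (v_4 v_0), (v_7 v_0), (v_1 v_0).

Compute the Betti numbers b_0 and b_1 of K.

b_0 = 2, b_1 = 2.

Order the vertices as v_0 < v_1 < v_2 < v_3 < v_4 < v_5 < v_6 < v_7. Listing each simplex with vertices in this order, K has dimension 1 with simplices:

  0-simplices (8): [v_0], [v_1], [v_2], [v_3], [v_4], [v_5], [v_6], [v_7]
  1-simplices (8): [v_0,v_1], [v_0,v_4], [v_0,v_5], [v_0,v_7], [v_2,v_4], [v_2,v_5], [v_2,v_7], [v_3,v_4]

giving chain groups C_0 ≅ Z^8, C_1 ≅ Z^8.

Boundary ∂_1: C_1 → C_0 sends each edge [p,q] (with p < q) to q − p.
This gives a 8×8 integer matrix of rank 6; reducing to Smith normal form yields diagonal entries (1,1,1,1,1,1).

From H_k ≅ ker(∂_k) / im(∂_{k+1}) we obtain:

  H_0: rank C_0 − rank ∂_1 = 8 − 6 = 2, and the invariant factors of ∂_1 are all 1, so H_0 ≅ Z^2.
  H_1: rank ker ∂_1 − rank ∂_2 = (8 − 6) − 0 = 2, and there is no ∂_2, so H_1 ≅ Z^2.

Hence the Betti numbers are b_0 = 2, b_1 = 2.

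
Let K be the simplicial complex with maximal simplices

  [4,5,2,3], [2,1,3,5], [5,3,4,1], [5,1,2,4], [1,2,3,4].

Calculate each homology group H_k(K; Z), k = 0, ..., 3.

We work with the vertex ordering 1 < 2 < 3 < 4 < 5. The simplices of K, each written with vertices in increasing order, are:

  0-simplices (5): [1], [2], [3], [4], [5]
  1-simplices (10): [1,2], [1,3], [1,4], [1,5], [2,3], [2,4], [2,5], [3,4], [3,5], [4,5]
  2-simplices (10): [1,2,3], [1,2,4], [1,2,5], [1,3,4], [1,3,5], [1,4,5], [2,3,4], [2,3,5], [2,4,5], [3,4,5]
  3-simplices (5): [1,2,3,4], [1,2,3,5], [1,2,4,5], [1,3,4,5], [2,3,4,5]

so the chain groups are C_0 ≅ Z^5, C_1 ≅ Z^10, C_2 ≅ Z^10, C_3 ≅ Z^5.

Boundary ∂_1: C_1 → C_0 maps an edge to its endpoints' difference, ∂[p,q] = q − p. For instance
  ∂[4,5] = [5] − [4].
This gives a 5×10 integer matrix of rank 4; reducing to Smith normal form yields diagonal entries (1,1,1,1).

Boundary ∂_2: C_2 → C_1 maps a triangle to the signed sum of its edges. For instance
  ∂[2,3,4] = [3,4] − [2,4] + [2,3],
  ∂[1,3,4] = [3,4] − [1,4] + [1,3].
As a 10×10 matrix over Z this has rank 6, with invariant factors (1,1,1,1,1,1).

∂_3: C_3 → C_2 sends each 3-simplex σ to the alternating sum Σ_i (−1)^i (σ with its i-th vertex removed). For instance
  ∂[1,2,4,5] = [2,4,5] − [1,4,5] + [1,2,5] − [1,2,4],
  ∂[2,3,4,5] = [3,4,5] − [2,4,5] + [2,3,5] − [2,3,4].
This gives a 10×5 integer matrix of rank 4; reducing to Smith normal form yields diagonal entries (1,1,1,1).

From H_k ≅ ker(∂_k) / im(∂_{k+1}) we obtain:

  H_0: rank C_0 − rank ∂_1 = 5 − 4 = 1, and the invariant factors of ∂_1 are all 1, so H_0 = Z.
  H_1: rank ker ∂_1 − rank ∂_2 = (10 − 4) − 6 = 0, and the invariant factors of ∂_2 are all 1, so H_1 = 0.
  H_2: rank ker ∂_2 − rank ∂_3 = (10 − 6) − 4 = 0, and the invariant factors of ∂_3 are all 1, so H_2 = 0.
  H_3: rank ker ∂_3 − rank ∂_4 = (5 − 4) − 0 = 1, and there is no ∂_4, so H_3 = Z.

(K is a triangulation of the 3-sphere S^3.)

H_0 ≅ Z,  H_1 = 0,  H_2 = 0,  H_3 ≅ Z.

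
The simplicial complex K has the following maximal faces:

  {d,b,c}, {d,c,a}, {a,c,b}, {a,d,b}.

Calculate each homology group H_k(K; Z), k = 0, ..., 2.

Take the total order a < b < c < d on the vertex set. Then K (dimension 2) consists of the simplices:

  0-simplices (4): a, b, c, d
  1-simplices (6): ab, ac, ad, bc, bd, cd
  2-simplices (4): abc, abd, acd, bcd

Hence C_0 ≅ Z^4, C_1 ≅ Z^6, C_2 ≅ Z^4.

∂_1: C_1 → C_0 is given by ∂[p,q] = [q] − [p]. For instance
  ∂bc = c − b.
The resulting 4×6 matrix has rank 3, and its Smith normal form has invariant factors (1,1,1).

Boundary ∂_2: C_2 → C_1 sends each 2-simplex [p,q,r] to [q,r] − [p,r] + [p,q]. For instance
  ∂acd = cd − ad + ac,
  ∂bcd = cd − bd + bc.
The resulting 6×4 matrix has rank 3, and its Smith normal form has invariant factors (1,1,1).

Computing H_k = (kernel of ∂_k) / (image of ∂_{k+1}):

  H_0: rank C_0 − rank ∂_1 = 4 − 3 = 1, and the invariant factors of ∂_1 are all 1, so H_0 ≅ Z.
  H_1: rank ker ∂_1 − rank ∂_2 = (6 − 3) − 3 = 0, and the invariant factors of ∂_2 are all 1, so H_1 ≅ 0.
  H_2: rank ker ∂_2 − rank ∂_3 = (4 − 3) − 0 = 1, and there is no ∂_3, so H_2 ≅ Z.

(K is a triangulation of the 2-sphere S^2.)

H_0 = Z,  H_1 = 0,  H_2 = Z.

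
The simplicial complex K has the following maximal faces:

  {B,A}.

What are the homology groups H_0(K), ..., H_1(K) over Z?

We work with the vertex ordering A < B. The simplices of K, each written with vertices in increasing order, are:

  0-simplices (2): A, B
  1-simplices (1): AB

Hence C_0 ≅ Z^2, C_1 ≅ Z^1.

The boundary map ∂_1: C_1 → C_0 is given by ∂[p,q] = [q] − [p]. For instance
  ∂AB = B − A.
As a 2×1 matrix over Z this has rank 1, with invariant factors (1).

Computing H_k = (kernel of ∂_k) / (image of ∂_{k+1}):

  H_0: rank C_0 − rank ∂_1 = 2 − 1 = 1, and the invariant factors of ∂_1 are all 1, so H_0 ≅ Z.
  H_1: rank ker ∂_1 − rank ∂_2 = (1 − 1) − 0 = 0, and there is no ∂_2, so H_1 ≅ 0.

H_0 = Z,  H_1 = 0.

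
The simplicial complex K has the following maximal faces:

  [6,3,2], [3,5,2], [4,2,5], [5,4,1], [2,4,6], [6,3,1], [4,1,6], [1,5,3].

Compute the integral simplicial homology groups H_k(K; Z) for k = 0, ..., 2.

Take the total order 1 < 2 < 3 < 4 < 5 < 6 on the vertex set. Then K (dimension 2) consists of the simplices:

  0-simplices (6): [1], [2], [3], [4], [5], [6]
  1-simplices (12): [1,3], [1,4], [1,5], [1,6], [2,3], [2,4], [2,5], [2,6], [3,5], [3,6], [4,5], [4,6]
  2-simplices (8): [1,3,5], [1,3,6], [1,4,5], [1,4,6], [2,3,5], [2,3,6], [2,4,5], [2,4,6]

Hence C_0 ≅ Z^6, C_1 ≅ Z^12, C_2 ≅ Z^8.

Boundary ∂_1: C_1 → C_0 maps an edge to its endpoints' difference, ∂[p,q] = q − p. For instance
  ∂[2,6] = [6] − [2].
The resulting 6×12 matrix has rank 5, and its Smith normal form has invariant factors (1,1,1,1,1).

The boundary map ∂_2: C_2 → C_1 sends each 2-simplex [p,q,r] to [q,r] − [p,r] + [p,q]. For instance
  ∂[2,3,5] = [3,5] − [2,5] + [2,3],
  ∂[1,3,6] = [3,6] − [1,6] + [1,3].
As a 12×8 matrix over Z this has rank 7, with invariant factors (1,1,1,1,1,1,1).

From H_k ≅ ker(∂_k) / im(∂_{k+1}) we obtain:

  H_0: rank C_0 − rank ∂_1 = 6 − 5 = 1, and the invariant factors of ∂_1 are all 1, so H_0 ≅ Z.
  H_1: rank ker ∂_1 − rank ∂_2 = (12 − 5) − 7 = 0, and the invariant factors of ∂_2 are all 1, so H_1 ≅ 0.
  H_2: rank ker ∂_2 − rank ∂_3 = (8 − 7) − 0 = 1, and there is no ∂_3, so H_2 ≅ Z.

H_0 = Z,  H_1 = 0,  H_2 = Z.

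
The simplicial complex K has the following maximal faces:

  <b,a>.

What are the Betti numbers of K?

b_0 = 1, b_1 = 0.

Take the total order a < b on the vertex set. Then K (dimension 1) consists of the simplices:

  0-simplices (2): a, b
  1-simplices (1): ab

giving chain groups C_0 ≅ Z^2, C_1 ≅ Z^1.

Boundary ∂_1: C_1 → C_0 maps an edge to its endpoints' difference, ∂[p,q] = q − p.
This gives a 2×1 integer matrix of rank 1; reducing to Smith normal form yields diagonal entries (1).

From H_k ≅ ker(∂_k) / im(∂_{k+1}) we obtain:

  H_0: rank C_0 − rank ∂_1 = 2 − 1 = 1, and the invariant factors of ∂_1 are all 1, so H_0 ≅ Z.
  H_1: rank ker ∂_1 − rank ∂_2 = (1 − 1) − 0 = 0, and there is no ∂_2, so H_1 ≅ 0.

Hence the Betti numbers are b_0 = 1, b_1 = 0.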